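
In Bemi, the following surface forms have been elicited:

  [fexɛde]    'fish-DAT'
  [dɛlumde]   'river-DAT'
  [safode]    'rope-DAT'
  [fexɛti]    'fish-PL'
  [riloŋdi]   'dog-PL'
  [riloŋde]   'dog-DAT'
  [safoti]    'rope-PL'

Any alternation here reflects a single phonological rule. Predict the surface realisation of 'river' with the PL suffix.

The PL morpheme has two allomorphs, [-di] and [-ti].
By contrast the DAT suffix keeps its initial [d] throughout — that segment must be underlying.
The PL suffix is therefore /-ti/ underlyingly, with post-nasal voicing: voiceless stops become voiced after a nasal.
After 'river', which ends in a nasal, the suffix surfaces as [-di], giving [dɛlumdi].

[dɛlumdi]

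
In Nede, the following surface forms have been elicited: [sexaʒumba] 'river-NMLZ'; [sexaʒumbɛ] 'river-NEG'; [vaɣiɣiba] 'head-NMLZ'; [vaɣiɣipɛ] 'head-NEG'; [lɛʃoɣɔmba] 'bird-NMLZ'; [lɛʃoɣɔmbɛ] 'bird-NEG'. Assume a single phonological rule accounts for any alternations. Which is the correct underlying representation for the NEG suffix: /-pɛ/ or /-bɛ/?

The NEG morpheme has two allomorphs, [-bɛ] and [-pɛ].
The NMLZ suffix, which begins with [b], is invariant after every stem; so [b] is not altered by any rule here.
The NEG suffix is therefore /-pɛ/ underlyingly, with post-nasal voicing: voiceless stops become voiced after a nasal.

/-pɛ/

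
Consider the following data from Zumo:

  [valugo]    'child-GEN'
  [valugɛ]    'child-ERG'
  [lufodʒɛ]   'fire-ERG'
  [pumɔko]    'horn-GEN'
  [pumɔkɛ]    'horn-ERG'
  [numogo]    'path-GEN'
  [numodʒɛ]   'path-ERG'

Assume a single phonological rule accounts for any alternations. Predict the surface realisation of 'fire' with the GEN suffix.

The root 'path' surfaces as [numogo] and [numodʒɛ], with a stem-final [g] ~ [dʒ] alternation.
If /g/ were underlying and a rule turned it into [dʒ] before the ERG suffix, 'child' would also alternate; but it has [g] in both [valugo] and [valugɛ].
The alternation reflects depalatalization: palato-alveolar /dʒ/ becomes [g] when no front vowel follows. /dʒ/ is underlying.
The one attested form of 'fire', [lufodʒɛ], shows underlying /lufodʒ/. Applying the same rule when no front vowel follows gives [lufogo].

[lufogo]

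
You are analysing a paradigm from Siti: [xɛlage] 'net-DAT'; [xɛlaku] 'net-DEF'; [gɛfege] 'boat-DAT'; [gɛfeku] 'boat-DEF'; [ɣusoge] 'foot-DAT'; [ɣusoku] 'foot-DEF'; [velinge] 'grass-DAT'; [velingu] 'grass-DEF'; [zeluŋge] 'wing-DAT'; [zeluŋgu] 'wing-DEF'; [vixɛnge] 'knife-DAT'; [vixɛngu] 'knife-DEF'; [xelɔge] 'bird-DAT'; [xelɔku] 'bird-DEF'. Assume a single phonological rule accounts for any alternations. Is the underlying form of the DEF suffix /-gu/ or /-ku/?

/-ku/

The DEF suffix surfaces as [-gu] and [-ku], depending on the final segment of the stem.
The DAT suffix, which begins with [g], is invariant after every stem; so [g] is not altered by any rule here.
So the underlying form is /-ku/, and voiceless stops become voiced after a nasal.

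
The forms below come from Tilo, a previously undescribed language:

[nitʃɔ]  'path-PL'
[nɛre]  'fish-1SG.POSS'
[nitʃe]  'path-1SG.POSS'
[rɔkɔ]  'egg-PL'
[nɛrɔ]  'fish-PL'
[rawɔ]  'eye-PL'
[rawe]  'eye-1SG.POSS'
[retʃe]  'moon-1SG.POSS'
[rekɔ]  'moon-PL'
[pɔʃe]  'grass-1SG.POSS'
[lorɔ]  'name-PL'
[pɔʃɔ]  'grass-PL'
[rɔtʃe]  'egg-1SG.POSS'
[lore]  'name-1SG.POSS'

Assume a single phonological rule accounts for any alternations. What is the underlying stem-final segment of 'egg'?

/k/

The stem for 'egg' ends in [tʃ] in [rɔtʃe] but [k] in [rɔkɔ].
But 'path' keeps [tʃ] in both environments ([nitʃe], [nitʃɔ]), so there is no rule changing /tʃ/ to [k] before the PL suffix.
Therefore /k/ is basic and [tʃ] is derived by palatalization before a front vowel (/k/ becomes palato-alveolar [tʃ] before a front vowel).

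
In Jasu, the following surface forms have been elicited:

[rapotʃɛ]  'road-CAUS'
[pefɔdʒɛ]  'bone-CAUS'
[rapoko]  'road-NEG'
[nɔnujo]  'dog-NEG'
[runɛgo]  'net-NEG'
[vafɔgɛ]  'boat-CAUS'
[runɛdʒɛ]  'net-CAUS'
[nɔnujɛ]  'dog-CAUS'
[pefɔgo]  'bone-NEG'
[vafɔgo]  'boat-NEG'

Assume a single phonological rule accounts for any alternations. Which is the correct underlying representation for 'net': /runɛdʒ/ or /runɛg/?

/runɛdʒ/

'net' shows [dʒ] ~ [g] at the end of the stem ([runɛdʒɛ] vs [runɛgo]).
If /g/ were underlying and a rule turned it into [dʒ] before the CAUS suffix, 'boat' would also alternate; but it has [g] in both [vafɔgɛ] and [vafɔgo].
The underlying segment must be /dʒ/; palato-alveolar /tʃ/ and /dʒ/ become [k] and [g] when no front vowel follows, yielding [g] there.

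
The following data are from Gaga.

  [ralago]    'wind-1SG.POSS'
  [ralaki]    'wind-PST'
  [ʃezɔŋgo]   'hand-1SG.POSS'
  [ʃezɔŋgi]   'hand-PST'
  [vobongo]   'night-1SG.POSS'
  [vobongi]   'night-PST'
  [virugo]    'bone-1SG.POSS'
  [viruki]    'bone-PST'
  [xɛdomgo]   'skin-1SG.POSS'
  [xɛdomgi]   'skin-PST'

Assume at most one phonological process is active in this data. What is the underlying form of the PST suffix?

The PST suffix surfaces as [-gi] and [-ki], depending on the final segment of the stem.
By contrast the 1SG.POSS suffix keeps its initial [g] throughout — that segment must be underlying.
So the underlying form is /-ki/, and voiceless stops become voiced after a nasal.

/-ki/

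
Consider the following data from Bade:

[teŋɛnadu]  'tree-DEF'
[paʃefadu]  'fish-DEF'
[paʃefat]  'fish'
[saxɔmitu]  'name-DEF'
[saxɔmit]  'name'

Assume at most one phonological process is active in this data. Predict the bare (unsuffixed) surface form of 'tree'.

The stem for 'fish' ends in [d] in [paʃefadu] but [t] in [paʃefat].
Compare 'name', with invariant [t] in [saxɔmitu] and [saxɔmit]: an analysis with underlying /t/ and a rule producing [d] before the DEF suffix would wrongly predict alternation here too.
So /d/ is underlying, and a rule of word-final obstruent devoicing — voiced obstruents become voiceless word-finally — gives [t].
From [teŋɛnadu] the stem 'tree' is /teŋɛnad/; word-finally this yields [teŋɛnat].

[teŋɛnat]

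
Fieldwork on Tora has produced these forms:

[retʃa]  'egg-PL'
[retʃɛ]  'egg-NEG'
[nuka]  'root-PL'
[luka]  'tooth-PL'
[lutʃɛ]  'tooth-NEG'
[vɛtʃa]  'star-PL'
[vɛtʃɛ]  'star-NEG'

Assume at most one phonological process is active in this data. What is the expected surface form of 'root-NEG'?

'tooth' shows [k] ~ [tʃ] at the end of the stem ([luka] vs [lutʃɛ]).
The stem 'star' ([vɛtʃa], [vɛtʃɛ]) shows [tʃ] unchanged in both environments, so [tʃ] cannot be basic with [k] derived before the PL suffix.
The alternation reflects palatalization before a front vowel: /k/ becomes palato-alveolar [tʃ] before a front vowel. /k/ is underlying.
The one attested form of 'root', [nuka], shows underlying /nuk/. Applying the same rule before a front vowel gives [nutʃɛ].

[nutʃɛ]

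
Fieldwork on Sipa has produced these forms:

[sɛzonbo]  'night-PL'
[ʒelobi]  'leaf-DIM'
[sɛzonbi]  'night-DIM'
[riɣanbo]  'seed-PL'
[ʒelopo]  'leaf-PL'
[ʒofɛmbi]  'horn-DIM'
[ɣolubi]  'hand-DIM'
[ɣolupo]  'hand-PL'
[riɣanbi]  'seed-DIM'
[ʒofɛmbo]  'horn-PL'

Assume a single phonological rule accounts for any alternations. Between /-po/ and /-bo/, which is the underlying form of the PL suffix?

The PL morpheme has two allomorphs, [-bo] and [-po].
The DIM suffix, which begins with [b], is invariant after every stem; so [b] is not altered by any rule here.
So the underlying form is /-po/, and voiceless stops become voiced after a nasal.

/-po/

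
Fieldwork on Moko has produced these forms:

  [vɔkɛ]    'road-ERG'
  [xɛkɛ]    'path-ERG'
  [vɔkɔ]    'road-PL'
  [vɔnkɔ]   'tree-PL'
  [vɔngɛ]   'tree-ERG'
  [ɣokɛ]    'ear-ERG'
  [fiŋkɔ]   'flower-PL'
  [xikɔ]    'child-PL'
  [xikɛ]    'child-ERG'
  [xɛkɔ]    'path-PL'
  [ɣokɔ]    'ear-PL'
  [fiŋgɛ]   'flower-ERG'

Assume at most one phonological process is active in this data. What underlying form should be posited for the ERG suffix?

/-gɛ/

The ERG suffix surfaces as [-gɛ] and [-kɛ], depending on the final segment of the stem.
By contrast the PL suffix keeps its initial [k] throughout — that segment must be underlying.
The ERG suffix is therefore /-gɛ/ underlyingly, with post-vocalic devoicing: voiced stops become voiceless after a vowel.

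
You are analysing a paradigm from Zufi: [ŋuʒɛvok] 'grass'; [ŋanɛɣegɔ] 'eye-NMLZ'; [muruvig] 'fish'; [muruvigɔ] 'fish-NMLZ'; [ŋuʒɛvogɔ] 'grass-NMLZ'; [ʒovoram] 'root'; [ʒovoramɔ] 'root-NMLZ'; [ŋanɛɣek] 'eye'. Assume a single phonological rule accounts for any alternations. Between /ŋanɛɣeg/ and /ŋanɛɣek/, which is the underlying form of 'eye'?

The root 'eye' surfaces as [ŋanɛɣek] and [ŋanɛɣegɔ], with a stem-final [k] ~ [g] alternation.
But 'fish' keeps [g] in both environments ([muruvig], [muruvigɔ]), so there is no rule changing /g/ to [k] in isolation.
The alternation reflects intervocalic voicing: voiceless stops become voiced between vowels. /k/ is underlying.

/ŋanɛɣek/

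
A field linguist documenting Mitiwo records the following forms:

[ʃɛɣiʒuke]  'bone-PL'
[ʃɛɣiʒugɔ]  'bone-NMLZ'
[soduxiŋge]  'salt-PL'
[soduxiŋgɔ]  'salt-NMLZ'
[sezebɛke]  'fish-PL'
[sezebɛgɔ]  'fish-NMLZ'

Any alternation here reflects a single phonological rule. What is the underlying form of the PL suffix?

The PL morpheme has two allomorphs, [-ge] and [-ke].
The NMLZ suffix, which begins with [g], is invariant after every stem; so [g] is not altered by any rule here.
The PL suffix is therefore /-ke/ underlyingly, with post-nasal voicing: voiceless stops become voiced after a nasal.

/-ke/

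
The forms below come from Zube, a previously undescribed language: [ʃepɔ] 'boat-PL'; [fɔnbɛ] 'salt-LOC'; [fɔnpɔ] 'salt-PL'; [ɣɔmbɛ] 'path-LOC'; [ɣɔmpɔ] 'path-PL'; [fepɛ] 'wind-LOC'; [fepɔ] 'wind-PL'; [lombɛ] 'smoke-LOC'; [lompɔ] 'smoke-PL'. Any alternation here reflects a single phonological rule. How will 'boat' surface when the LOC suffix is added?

The LOC morpheme has two allomorphs, [-bɛ] and [-pɛ].
By contrast the PL suffix keeps its initial [p] throughout — that segment must be underlying.
The LOC suffix is therefore /-bɛ/ underlyingly, with post-vocalic devoicing: voiced stops become voiceless after a vowel.
After 'boat', which ends in a vowel, the suffix surfaces as [-pɛ], giving [ʃepɛ].

[ʃepɛ]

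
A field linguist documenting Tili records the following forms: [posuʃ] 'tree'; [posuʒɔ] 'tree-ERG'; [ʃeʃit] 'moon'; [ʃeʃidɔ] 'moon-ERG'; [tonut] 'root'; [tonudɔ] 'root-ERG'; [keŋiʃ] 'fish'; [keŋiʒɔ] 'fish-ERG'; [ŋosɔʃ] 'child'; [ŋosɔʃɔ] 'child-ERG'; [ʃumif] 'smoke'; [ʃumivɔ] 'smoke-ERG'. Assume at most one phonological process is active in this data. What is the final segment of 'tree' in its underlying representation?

In [posuʃ] and [posuʒɔ] the final segment of 'tree' alternates: [ʃ] ~ [ʒ].
But 'child' keeps [ʃ] in both environments ([ŋosɔʃ], [ŋosɔʃɔ]), so there is no rule changing /ʃ/ to [ʒ] before the ERG suffix.
So /ʒ/ is underlying, and a rule of word-final obstruent devoicing — voiced obstruents become voiceless word-finally — gives [ʃ].

/ʒ/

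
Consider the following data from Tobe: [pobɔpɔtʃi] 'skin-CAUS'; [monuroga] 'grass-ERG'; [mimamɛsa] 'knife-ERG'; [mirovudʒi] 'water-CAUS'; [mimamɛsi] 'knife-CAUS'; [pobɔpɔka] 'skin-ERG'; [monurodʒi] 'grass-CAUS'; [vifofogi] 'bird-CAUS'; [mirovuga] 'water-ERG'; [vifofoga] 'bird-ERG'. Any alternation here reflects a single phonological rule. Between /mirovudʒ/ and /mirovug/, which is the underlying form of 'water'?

/mirovudʒ/

'water' shows [dʒ] ~ [g] at the end of the stem ([mirovudʒi] vs [mirovuga]).
But 'bird' keeps [g] in both environments ([vifofogi], [vifofoga]), so there is no rule changing /g/ to [dʒ] before the CAUS suffix.
Therefore /dʒ/ is basic and [g] is derived by depalatalization (palato-alveolar /tʃ/ and /dʒ/ become [k] and [g] when no front vowel follows).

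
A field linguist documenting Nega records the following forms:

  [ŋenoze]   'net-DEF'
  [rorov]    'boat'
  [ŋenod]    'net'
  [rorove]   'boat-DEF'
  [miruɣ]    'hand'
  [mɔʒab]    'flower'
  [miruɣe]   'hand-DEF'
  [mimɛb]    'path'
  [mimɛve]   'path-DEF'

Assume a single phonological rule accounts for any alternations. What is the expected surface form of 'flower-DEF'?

'path' shows [v] ~ [b] at the end of the stem ([mimɛve] vs [mimɛb]).
If /v/ were underlying and a rule turned it into [b] in isolation, 'boat' would also alternate; but it has [v] in both [rorove] and [rorov].
So /b/ is underlying, and a rule of intervocalic spirantization — voiced stops become fricatives between vowels — gives [v].
From [mɔʒab] the stem 'flower' is /mɔʒab/; between vowels this yields [mɔʒave].

[mɔʒave]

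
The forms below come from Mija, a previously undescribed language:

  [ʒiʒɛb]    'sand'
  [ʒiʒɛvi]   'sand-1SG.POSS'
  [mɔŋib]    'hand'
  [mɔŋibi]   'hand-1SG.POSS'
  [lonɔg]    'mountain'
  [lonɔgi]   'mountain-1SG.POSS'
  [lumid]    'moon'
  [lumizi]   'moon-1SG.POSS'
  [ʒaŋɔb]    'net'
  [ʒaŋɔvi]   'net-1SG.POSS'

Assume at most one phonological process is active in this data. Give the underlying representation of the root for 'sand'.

/ʒiʒɛv/

The root 'sand' surfaces as [ʒiʒɛb] and [ʒiʒɛvi], with a stem-final [b] ~ [v] alternation.
Compare 'hand', with invariant [b] in [mɔŋib] and [mɔŋibi]: an analysis with underlying /b/ and a rule producing [v] before the 1SG.POSS suffix would wrongly predict alternation here too.
Therefore /v/ is basic and [b] is derived by word-final hardening (voiced fricatives become stops word-finally).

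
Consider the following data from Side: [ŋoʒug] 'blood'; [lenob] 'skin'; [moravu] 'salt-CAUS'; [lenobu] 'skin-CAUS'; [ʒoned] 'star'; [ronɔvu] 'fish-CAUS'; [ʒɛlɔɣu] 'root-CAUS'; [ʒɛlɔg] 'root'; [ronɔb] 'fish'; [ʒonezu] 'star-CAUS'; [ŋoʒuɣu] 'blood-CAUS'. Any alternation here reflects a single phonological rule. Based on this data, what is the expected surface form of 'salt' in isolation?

The stem for 'fish' ends in [v] in [ronɔvu] but [b] in [ronɔb].
Compare 'skin', with invariant [b] in [lenobu] and [lenob]: an analysis with underlying /b/ and a rule producing [v] before the CAUS suffix would wrongly predict alternation here too.
Therefore /v/ is basic and [b] is derived by word-final hardening (voiced fricatives become stops word-finally).
From [moravu] the stem 'salt' is /morav/; word-finally this yields [morab].

[morab]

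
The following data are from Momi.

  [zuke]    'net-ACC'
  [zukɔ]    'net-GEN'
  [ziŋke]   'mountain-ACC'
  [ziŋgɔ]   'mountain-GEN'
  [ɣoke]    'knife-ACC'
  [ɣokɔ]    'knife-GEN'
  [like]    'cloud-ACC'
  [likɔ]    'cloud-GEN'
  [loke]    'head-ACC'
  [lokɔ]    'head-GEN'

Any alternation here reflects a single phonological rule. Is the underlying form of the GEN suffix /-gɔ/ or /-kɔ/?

The GEN morpheme has two allomorphs, [-gɔ] and [-kɔ].
By contrast the ACC suffix keeps its initial [k] throughout — that segment must be underlying.
The GEN suffix is therefore /-gɔ/ underlyingly, with post-vocalic devoicing: voiced stops become voiceless after a vowel.

/-gɔ/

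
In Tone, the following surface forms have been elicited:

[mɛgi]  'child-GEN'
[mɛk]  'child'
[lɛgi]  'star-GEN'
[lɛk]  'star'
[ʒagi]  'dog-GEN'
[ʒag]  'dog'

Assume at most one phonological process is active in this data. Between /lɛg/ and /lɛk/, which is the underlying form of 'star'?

'star' shows [g] ~ [k] at the end of the stem ([lɛgi] vs [lɛk]).
The stem 'dog' ([ʒagi], [ʒag]) shows [g] unchanged in both environments, so [g] cannot be basic with [k] derived in isolation.
Therefore /k/ is basic and [g] is derived by intervocalic voicing (voiceless stops become voiced between vowels).

/lɛk/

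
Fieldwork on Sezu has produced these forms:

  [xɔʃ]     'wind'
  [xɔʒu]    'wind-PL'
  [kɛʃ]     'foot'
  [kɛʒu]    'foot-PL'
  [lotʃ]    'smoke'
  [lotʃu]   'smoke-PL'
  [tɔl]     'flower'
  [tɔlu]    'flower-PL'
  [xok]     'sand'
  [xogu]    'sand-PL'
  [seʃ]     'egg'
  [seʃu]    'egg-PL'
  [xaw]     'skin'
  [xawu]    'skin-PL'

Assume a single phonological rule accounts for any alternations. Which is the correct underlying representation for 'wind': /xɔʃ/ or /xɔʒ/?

/xɔʒ/

The stem for 'wind' ends in [ʃ] in [xɔʃ] but [ʒ] in [xɔʒu].
Compare 'egg', with invariant [ʃ] in [seʃ] and [seʃu]: an analysis with underlying /ʃ/ and a rule producing [ʒ] before the PL suffix would wrongly predict alternation here too.
So /ʒ/ is underlying, and a rule of word-final obstruent devoicing — voiced obstruents become voiceless word-finally — gives [ʃ].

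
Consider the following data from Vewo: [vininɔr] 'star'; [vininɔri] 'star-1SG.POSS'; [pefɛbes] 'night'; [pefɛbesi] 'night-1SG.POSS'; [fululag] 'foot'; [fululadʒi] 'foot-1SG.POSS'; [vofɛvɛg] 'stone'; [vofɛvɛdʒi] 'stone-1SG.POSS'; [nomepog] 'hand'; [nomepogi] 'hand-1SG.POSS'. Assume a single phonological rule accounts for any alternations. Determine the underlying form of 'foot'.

/fululadʒ/

The root 'foot' surfaces as [fululag] and [fululadʒi], with a stem-final [g] ~ [dʒ] alternation.
If /g/ were underlying and a rule turned it into [dʒ] before the 1SG.POSS suffix, 'hand' would also alternate; but it has [g] in both [nomepog] and [nomepogi].
The alternation reflects depalatalization: palato-alveolar /dʒ/ becomes [g] when no front vowel follows. /dʒ/ is underlying.
The underlying form of 'foot' is therefore /fululadʒ/.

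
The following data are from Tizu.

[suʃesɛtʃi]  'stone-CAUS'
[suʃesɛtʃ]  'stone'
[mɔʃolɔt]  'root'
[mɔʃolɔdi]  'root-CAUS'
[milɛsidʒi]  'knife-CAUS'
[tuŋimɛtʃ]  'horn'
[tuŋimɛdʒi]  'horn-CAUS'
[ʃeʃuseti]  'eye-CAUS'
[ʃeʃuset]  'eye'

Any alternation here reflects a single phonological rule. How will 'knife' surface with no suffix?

[milɛsitʃ]

The root 'horn' surfaces as [tuŋimɛdʒi] and [tuŋimɛtʃ], with a stem-final [dʒ] ~ [tʃ] alternation.
Compare 'stone', with invariant [tʃ] in [suʃesɛtʃi] and [suʃesɛtʃ]: an analysis with underlying /tʃ/ and a rule producing [dʒ] before the CAUS suffix would wrongly predict alternation here too.
The alternation reflects word-final obstruent devoicing: voiced obstruents become voiceless word-finally. /dʒ/ is underlying.
From [milɛsidʒi] the stem 'knife' is /milɛsidʒ/; word-finally this yields [milɛsitʃ].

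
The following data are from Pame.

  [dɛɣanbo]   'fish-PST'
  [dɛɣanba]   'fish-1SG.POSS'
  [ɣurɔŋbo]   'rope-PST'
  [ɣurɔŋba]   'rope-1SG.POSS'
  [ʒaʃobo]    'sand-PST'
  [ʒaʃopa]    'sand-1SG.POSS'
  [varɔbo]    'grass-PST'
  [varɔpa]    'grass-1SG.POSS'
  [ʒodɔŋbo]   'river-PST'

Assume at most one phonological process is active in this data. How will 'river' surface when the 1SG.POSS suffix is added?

[ʒodɔŋba]

The 1SG.POSS suffix surfaces as [-ba] and [-pa], depending on the final segment of the stem.
By contrast the PST suffix keeps its initial [b] throughout — that segment must be underlying.
The 1SG.POSS suffix is therefore /-pa/ underlyingly, with post-nasal voicing: voiceless stops become voiced after a nasal.
After 'river', which ends in a nasal, the suffix surfaces as [-ba], giving [ʒodɔŋba].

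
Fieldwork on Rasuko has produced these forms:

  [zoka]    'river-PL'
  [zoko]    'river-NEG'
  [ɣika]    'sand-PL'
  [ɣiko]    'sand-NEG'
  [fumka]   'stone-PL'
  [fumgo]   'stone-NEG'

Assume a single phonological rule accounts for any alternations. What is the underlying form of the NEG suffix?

The NEG suffix surfaces as [-go] and [-ko], depending on the final segment of the stem.
By contrast the PL suffix keeps its initial [k] throughout — that segment must be underlying.
So the underlying form is /-go/, and voiced stops become voiceless after a vowel.

/-go/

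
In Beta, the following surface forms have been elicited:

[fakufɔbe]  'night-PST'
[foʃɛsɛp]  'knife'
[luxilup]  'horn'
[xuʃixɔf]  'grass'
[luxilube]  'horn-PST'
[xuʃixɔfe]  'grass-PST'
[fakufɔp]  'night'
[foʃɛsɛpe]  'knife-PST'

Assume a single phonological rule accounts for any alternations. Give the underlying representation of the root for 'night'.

/fakufɔb/

'night' shows [p] ~ [b] at the end of the stem ([fakufɔp] vs [fakufɔbe]).
Compare 'knife', with invariant [p] in [foʃɛsɛp] and [foʃɛsɛpe]: an analysis with underlying /p/ and a rule producing [b] before the PST suffix would wrongly predict alternation here too.
Therefore /b/ is basic and [p] is derived by word-final obstruent devoicing (voiced obstruents become voiceless word-finally).
Hence 'night' is /fakufɔb/ underlyingly.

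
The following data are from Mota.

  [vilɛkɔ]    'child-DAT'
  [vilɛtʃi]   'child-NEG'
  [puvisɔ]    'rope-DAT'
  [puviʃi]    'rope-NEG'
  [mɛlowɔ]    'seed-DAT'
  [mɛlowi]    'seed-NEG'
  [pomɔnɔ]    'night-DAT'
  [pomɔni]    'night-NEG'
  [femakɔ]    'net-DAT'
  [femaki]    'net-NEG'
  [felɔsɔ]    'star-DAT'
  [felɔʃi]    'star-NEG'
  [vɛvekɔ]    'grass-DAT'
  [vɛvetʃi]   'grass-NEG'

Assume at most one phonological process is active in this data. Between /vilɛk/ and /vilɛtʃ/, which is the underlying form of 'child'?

/vilɛtʃ/

'child' shows [k] ~ [tʃ] at the end of the stem ([vilɛkɔ] vs [vilɛtʃi]).
The stem 'net' ([femakɔ], [femaki]) shows [k] unchanged in both environments, so [k] cannot be basic with [tʃ] derived before the NEG suffix.
The alternation reflects depalatalization: palato-alveolar /tʃ/ and /ʃ/ become [k] and [s] when no front vowel follows. /tʃ/ is underlying.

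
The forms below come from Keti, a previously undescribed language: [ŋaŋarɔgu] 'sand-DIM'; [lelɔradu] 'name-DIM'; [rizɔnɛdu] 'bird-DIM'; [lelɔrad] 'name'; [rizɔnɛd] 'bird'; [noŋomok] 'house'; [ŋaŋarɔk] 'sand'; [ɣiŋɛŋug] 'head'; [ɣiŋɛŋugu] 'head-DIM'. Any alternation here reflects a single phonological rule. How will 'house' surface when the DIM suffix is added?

In [ŋaŋarɔk] and [ŋaŋarɔgu] the final segment of 'sand' alternates: [k] ~ [g].
But 'head' keeps [g] in both environments ([ɣiŋɛŋug], [ɣiŋɛŋugu]), so there is no rule changing /g/ to [k] in isolation.
The underlying segment must be /k/; voiceless stops become voiced between vowels, yielding [g] there.
From [noŋomok] the stem 'house' is /noŋomok/; between vowels this yields [noŋomogu].

[noŋomogu]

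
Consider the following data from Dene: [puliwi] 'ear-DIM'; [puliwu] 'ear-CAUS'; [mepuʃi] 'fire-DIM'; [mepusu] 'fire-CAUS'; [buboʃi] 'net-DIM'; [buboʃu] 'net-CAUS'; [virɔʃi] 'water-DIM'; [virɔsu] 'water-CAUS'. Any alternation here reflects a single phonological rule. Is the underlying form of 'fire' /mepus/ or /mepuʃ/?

/mepus/

The stem for 'fire' ends in [ʃ] in [mepuʃi] but [s] in [mepusu].
But 'net' keeps [ʃ] in both environments ([buboʃi], [buboʃu]), so there is no rule changing /ʃ/ to [s] before the CAUS suffix.
Therefore /s/ is basic and [ʃ] is derived by palatalization before a front vowel (/s/ becomes palato-alveolar [ʃ] before a front vowel).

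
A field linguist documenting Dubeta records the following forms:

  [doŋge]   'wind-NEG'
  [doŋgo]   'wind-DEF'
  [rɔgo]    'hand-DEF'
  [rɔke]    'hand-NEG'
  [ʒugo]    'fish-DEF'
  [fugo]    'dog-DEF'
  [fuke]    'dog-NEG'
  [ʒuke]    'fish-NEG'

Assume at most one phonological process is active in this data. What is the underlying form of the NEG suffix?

The NEG morpheme has two allomorphs, [-ge] and [-ke].
By contrast the DEF suffix keeps its initial [g] throughout — that segment must be underlying.
So the underlying form is /-ke/, and voiceless stops become voiced after a nasal.

/-ke/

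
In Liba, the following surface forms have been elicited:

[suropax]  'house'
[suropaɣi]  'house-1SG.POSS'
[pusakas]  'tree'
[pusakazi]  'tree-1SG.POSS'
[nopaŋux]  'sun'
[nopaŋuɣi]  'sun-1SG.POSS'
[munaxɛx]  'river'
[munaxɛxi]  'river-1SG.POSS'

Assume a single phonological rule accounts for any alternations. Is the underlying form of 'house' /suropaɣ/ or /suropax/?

In [suropax] and [suropaɣi] the final segment of 'house' alternates: [x] ~ [ɣ].
Compare 'river', with invariant [x] in [munaxɛx] and [munaxɛxi]: an analysis with underlying /x/ and a rule producing [ɣ] before the 1SG.POSS suffix would wrongly predict alternation here too.
The alternation reflects word-final obstruent devoicing: voiced obstruents become voiceless word-finally. /ɣ/ is underlying.

/suropaɣ/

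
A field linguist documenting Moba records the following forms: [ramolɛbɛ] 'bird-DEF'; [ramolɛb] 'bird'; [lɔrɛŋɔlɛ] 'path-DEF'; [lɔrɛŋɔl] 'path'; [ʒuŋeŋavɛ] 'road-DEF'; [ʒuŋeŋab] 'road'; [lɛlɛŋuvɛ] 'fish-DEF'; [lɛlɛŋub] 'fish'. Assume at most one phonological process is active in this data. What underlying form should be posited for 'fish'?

In [lɛlɛŋuvɛ] and [lɛlɛŋub] the final segment of 'fish' alternates: [v] ~ [b].
The stem 'bird' ([ramolɛbɛ], [ramolɛb]) shows [b] unchanged in both environments, so [b] cannot be basic with [v] derived before the DEF suffix.
Therefore /v/ is basic and [b] is derived by word-final hardening (voiced fricatives become stops word-finally).
The underlying form of 'fish' is therefore /lɛlɛŋuv/.

/lɛlɛŋuv/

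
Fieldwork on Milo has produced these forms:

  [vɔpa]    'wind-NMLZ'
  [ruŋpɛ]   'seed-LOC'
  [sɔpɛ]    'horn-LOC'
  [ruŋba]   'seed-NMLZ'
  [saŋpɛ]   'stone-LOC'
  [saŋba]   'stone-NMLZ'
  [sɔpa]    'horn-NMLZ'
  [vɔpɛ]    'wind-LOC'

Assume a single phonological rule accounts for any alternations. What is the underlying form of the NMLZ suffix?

The NMLZ suffix surfaces as [-ba] and [-pa], depending on the final segment of the stem.
The LOC suffix, which begins with [p], is invariant after every stem; so [p] is not altered by any rule here.
The NMLZ suffix is therefore /-ba/ underlyingly, with post-vocalic devoicing: voiced stops become voiceless after a vowel.

/-ba/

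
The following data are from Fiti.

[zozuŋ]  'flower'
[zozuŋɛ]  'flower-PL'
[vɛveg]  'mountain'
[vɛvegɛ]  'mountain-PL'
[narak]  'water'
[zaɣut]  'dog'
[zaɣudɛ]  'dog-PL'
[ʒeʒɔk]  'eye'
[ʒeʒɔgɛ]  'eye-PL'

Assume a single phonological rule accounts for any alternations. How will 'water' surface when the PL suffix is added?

The root 'eye' surfaces as [ʒeʒɔk] and [ʒeʒɔgɛ], with a stem-final [k] ~ [g] alternation.
The stem 'mountain' ([vɛveg], [vɛvegɛ]) shows [g] unchanged in both environments, so [g] cannot be basic with [k] derived in isolation.
The alternation reflects intervocalic voicing: voiceless stops become voiced between vowels. /k/ is underlying.
The one attested form of 'water', [narak], shows underlying /narak/. Applying the same rule between vowels gives [naragɛ].

[naragɛ]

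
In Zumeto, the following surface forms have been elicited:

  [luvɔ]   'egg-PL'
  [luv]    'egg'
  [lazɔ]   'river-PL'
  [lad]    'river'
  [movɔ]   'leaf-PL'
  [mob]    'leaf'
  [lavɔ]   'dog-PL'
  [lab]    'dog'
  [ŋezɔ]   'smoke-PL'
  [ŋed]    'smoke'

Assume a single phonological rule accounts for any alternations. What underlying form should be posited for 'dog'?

The stem for 'dog' ends in [v] in [lavɔ] but [b] in [lab].
The stem 'egg' ([luvɔ], [luv]) shows [v] unchanged in both environments, so [v] cannot be basic with [b] derived in isolation.
The alternation reflects intervocalic spirantization: voiced stops become fricatives between vowels. /b/ is underlying.
The underlying form of 'dog' is therefore /lab/.

/lab/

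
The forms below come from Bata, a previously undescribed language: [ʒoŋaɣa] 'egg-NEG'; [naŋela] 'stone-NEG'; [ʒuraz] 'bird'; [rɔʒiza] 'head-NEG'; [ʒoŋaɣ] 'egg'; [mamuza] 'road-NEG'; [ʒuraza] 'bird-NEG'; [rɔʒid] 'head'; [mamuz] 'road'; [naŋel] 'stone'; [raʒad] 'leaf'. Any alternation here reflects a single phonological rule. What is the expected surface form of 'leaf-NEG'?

'head' shows [z] ~ [d] at the end of the stem ([rɔʒiza] vs [rɔʒid]).
But 'road' keeps [z] in both environments ([mamuza], [mamuz]), so there is no rule changing /z/ to [d] in isolation.
The underlying segment must be /d/; voiced stops become fricatives between vowels, yielding [z] there.
From [raʒad] the stem 'leaf' is /raʒad/; between vowels this yields [raʒaza].

[raʒaza]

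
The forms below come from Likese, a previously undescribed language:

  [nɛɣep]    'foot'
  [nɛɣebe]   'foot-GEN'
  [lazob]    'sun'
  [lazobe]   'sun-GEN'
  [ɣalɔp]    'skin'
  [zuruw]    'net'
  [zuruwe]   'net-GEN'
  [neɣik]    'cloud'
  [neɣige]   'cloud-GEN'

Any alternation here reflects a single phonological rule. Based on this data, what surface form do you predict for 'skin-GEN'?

In [nɛɣep] and [nɛɣebe] the final segment of 'foot' alternates: [p] ~ [b].
But 'sun' keeps [b] in both environments ([lazob], [lazobe]), so there is no rule changing /b/ to [p] in isolation.
Therefore /p/ is basic and [b] is derived by intervocalic voicing (voiceless stops become voiced between vowels).
The one attested form of 'skin', [ɣalɔp], shows underlying /ɣalɔp/. Applying the same rule between vowels gives [ɣalɔbe].

[ɣalɔbe]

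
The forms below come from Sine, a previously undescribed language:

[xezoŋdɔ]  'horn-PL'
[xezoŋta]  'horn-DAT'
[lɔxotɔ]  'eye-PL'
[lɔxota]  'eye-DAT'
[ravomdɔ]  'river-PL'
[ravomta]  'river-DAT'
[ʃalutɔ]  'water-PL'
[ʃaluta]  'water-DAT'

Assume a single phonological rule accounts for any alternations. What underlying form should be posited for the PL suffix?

/-dɔ/

The PL morpheme has two allomorphs, [-dɔ] and [-tɔ].
By contrast the DAT suffix keeps its initial [t] throughout — that segment must be underlying.
The PL suffix is therefore /-dɔ/ underlyingly, with post-vocalic devoicing: voiced stops become voiceless after a vowel.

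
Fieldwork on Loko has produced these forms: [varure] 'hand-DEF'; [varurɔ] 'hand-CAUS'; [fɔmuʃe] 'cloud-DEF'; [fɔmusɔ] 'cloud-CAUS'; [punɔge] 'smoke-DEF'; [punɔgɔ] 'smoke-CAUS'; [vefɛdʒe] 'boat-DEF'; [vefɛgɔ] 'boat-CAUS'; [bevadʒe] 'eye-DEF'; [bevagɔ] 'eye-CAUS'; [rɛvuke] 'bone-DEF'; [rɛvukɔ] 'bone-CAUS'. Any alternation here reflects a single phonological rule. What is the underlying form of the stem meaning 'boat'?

/vefɛdʒ/

'boat' shows [dʒ] ~ [g] at the end of the stem ([vefɛdʒe] vs [vefɛgɔ]).
Compare 'smoke', with invariant [g] in [punɔge] and [punɔgɔ]: an analysis with underlying /g/ and a rule producing [dʒ] before the DEF suffix would wrongly predict alternation here too.
So /dʒ/ is underlying, and a rule of depalatalization — palato-alveolar /dʒ/ and /ʃ/ become [g] and [s] when no front vowel follows — gives [g].
So 'boat' = /vefɛdʒ/.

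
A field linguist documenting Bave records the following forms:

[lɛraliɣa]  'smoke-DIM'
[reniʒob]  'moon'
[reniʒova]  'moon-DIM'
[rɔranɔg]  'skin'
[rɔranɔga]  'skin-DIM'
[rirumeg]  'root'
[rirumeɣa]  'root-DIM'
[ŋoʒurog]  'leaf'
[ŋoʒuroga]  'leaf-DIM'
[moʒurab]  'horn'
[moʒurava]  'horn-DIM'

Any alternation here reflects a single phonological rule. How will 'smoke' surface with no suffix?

The root 'root' surfaces as [rirumeg] and [rirumeɣa], with a stem-final [g] ~ [ɣ] alternation.
If /g/ were underlying and a rule turned it into [ɣ] before the DIM suffix, 'leaf' would also alternate; but it has [g] in both [ŋoʒurog] and [ŋoʒuroga].
Therefore /ɣ/ is basic and [g] is derived by word-final hardening (voiced fricatives become stops word-finally).
From [lɛraliɣa] the stem 'smoke' is /lɛraliɣ/; word-finally this yields [lɛralig].

[lɛralig]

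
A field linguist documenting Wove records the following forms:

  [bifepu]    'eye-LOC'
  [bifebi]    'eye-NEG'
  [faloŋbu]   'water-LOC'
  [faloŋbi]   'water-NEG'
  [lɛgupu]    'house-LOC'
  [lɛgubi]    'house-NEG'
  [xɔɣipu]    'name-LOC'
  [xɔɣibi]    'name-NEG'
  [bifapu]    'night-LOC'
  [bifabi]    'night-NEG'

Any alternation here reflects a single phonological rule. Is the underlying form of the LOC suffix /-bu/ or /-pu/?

The LOC suffix surfaces as [-bu] and [-pu], depending on the final segment of the stem.
The NEG suffix, which begins with [b], is invariant after every stem; so [b] is not altered by any rule here.
The LOC suffix is therefore /-pu/ underlyingly, with post-nasal voicing: voiceless stops become voiced after a nasal.

/-pu/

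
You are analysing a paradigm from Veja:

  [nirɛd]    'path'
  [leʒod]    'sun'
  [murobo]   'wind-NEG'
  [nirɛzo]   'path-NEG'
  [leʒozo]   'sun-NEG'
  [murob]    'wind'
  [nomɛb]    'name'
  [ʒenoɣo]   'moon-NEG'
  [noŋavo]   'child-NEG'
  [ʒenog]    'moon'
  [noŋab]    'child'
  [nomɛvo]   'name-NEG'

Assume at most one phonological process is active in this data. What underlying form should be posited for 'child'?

/noŋav/

The root 'child' surfaces as [noŋab] and [noŋavo], with a stem-final [b] ~ [v] alternation.
If /b/ were underlying and a rule turned it into [v] before the NEG suffix, 'wind' would also alternate; but it has [b] in both [murob] and [murobo].
Therefore /v/ is basic and [b] is derived by word-final hardening (voiced fricatives become stops word-finally).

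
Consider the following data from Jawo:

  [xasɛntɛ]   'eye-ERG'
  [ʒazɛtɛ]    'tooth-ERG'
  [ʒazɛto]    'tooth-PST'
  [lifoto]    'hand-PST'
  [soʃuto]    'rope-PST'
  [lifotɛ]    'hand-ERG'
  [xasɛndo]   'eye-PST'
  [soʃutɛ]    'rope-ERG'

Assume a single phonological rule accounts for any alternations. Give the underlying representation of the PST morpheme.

The PST suffix surfaces as [-do] and [-to], depending on the final segment of the stem.
The ERG suffix, which begins with [t], is invariant after every stem; so [t] is not altered by any rule here.
The PST suffix is therefore /-do/ underlyingly, with post-vocalic devoicing: voiced stops become voiceless after a vowel.

/-do/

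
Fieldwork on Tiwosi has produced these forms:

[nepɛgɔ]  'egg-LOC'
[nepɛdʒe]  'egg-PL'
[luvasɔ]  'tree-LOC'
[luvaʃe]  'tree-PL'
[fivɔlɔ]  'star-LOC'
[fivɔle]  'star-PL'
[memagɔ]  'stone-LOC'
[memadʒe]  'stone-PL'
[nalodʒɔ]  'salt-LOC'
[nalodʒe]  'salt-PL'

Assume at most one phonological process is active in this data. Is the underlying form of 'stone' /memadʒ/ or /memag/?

In [memagɔ] and [memadʒe] the final segment of 'stone' alternates: [g] ~ [dʒ].
Compare 'salt', with invariant [dʒ] in [nalodʒɔ] and [nalodʒe]: an analysis with underlying /dʒ/ and a rule producing [g] before the LOC suffix would wrongly predict alternation here too.
The alternation reflects palatalization before a front vowel: /g/ and /s/ become palato-alveolar [dʒ] and [ʃ] before a front vowel. /g/ is underlying.

/memag/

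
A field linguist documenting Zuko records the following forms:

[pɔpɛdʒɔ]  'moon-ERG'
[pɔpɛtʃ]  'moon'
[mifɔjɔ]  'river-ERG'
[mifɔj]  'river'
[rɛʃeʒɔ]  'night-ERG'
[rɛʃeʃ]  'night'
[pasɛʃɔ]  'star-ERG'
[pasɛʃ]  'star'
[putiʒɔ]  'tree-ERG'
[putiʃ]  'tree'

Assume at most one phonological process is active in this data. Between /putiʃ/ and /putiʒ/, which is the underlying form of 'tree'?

/putiʒ/

'tree' shows [ʒ] ~ [ʃ] at the end of the stem ([putiʒɔ] vs [putiʃ]).
Compare 'star', with invariant [ʃ] in [pasɛʃɔ] and [pasɛʃ]: an analysis with underlying /ʃ/ and a rule producing [ʒ] before the ERG suffix would wrongly predict alternation here too.
Therefore /ʒ/ is basic and [ʃ] is derived by word-final obstruent devoicing (voiced obstruents become voiceless word-finally).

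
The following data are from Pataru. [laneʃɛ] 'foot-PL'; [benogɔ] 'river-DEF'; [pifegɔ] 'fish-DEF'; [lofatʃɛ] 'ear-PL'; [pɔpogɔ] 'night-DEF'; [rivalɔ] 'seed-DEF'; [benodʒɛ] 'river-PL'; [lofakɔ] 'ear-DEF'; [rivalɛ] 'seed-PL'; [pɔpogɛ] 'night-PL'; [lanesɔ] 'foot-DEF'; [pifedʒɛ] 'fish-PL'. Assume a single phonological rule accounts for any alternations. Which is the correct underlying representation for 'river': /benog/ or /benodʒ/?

/benodʒ/

The stem for 'river' ends in [dʒ] in [benodʒɛ] but [g] in [benogɔ].
The stem 'night' ([pɔpogɛ], [pɔpogɔ]) shows [g] unchanged in both environments, so [g] cannot be basic with [dʒ] derived before the PL suffix.
So /dʒ/ is underlying, and a rule of depalatalization — palato-alveolar /tʃ/, /dʒ/ and /ʃ/ become [k], [g] and [s] when no front vowel follows — gives [g].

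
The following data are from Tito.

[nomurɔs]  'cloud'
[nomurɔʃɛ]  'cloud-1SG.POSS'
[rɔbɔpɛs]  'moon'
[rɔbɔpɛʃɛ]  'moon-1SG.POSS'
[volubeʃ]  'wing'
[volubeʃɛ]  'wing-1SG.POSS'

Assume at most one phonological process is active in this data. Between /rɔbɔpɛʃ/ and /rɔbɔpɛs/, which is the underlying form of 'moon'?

In [rɔbɔpɛs] and [rɔbɔpɛʃɛ] the final segment of 'moon' alternates: [s] ~ [ʃ].
If /ʃ/ were underlying and a rule turned it into [s] in isolation, 'wing' would also alternate; but it has [ʃ] in both [volubeʃ] and [volubeʃɛ].
Therefore /s/ is basic and [ʃ] is derived by palatalization before a front vowel (/s/ becomes palato-alveolar [ʃ] before a front vowel).

/rɔbɔpɛs/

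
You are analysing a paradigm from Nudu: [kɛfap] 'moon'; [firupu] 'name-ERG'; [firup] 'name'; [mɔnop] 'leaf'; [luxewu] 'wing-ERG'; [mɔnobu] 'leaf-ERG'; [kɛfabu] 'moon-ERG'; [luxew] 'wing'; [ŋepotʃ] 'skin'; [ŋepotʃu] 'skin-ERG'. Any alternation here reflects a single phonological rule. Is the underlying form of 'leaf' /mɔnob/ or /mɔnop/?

The root 'leaf' surfaces as [mɔnobu] and [mɔnop], with a stem-final [b] ~ [p] alternation.
If /p/ were underlying and a rule turned it into [b] before the ERG suffix, 'name' would also alternate; but it has [p] in both [firupu] and [firup].
So /b/ is underlying, and a rule of word-final obstruent devoicing — voiced obstruents become voiceless word-finally — gives [p].

/mɔnob/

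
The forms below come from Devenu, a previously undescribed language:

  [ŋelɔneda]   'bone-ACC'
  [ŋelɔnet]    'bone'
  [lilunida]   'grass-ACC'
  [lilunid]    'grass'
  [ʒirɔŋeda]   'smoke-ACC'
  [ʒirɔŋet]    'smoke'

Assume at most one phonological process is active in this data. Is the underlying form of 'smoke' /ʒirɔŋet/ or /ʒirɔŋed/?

/ʒirɔŋet/

'smoke' shows [d] ~ [t] at the end of the stem ([ʒirɔŋeda] vs [ʒirɔŋet]).
But 'grass' keeps [d] in both environments ([lilunida], [lilunid]), so there is no rule changing /d/ to [t] in isolation.
The underlying segment must be /t/; voiceless stops become voiced between vowels, yielding [d] there.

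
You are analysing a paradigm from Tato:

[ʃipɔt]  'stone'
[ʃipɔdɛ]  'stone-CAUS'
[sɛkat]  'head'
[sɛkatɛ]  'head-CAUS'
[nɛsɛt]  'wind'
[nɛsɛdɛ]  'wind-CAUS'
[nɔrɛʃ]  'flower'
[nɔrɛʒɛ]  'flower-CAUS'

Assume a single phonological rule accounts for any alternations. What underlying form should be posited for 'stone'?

/ʃipɔd/

The stem for 'stone' ends in [t] in [ʃipɔt] but [d] in [ʃipɔdɛ].
If /t/ were underlying and a rule turned it into [d] before the CAUS suffix, 'head' would also alternate; but it has [t] in both [sɛkat] and [sɛkatɛ].
The underlying segment must be /d/; voiced obstruents become voiceless word-finally, yielding [t] there.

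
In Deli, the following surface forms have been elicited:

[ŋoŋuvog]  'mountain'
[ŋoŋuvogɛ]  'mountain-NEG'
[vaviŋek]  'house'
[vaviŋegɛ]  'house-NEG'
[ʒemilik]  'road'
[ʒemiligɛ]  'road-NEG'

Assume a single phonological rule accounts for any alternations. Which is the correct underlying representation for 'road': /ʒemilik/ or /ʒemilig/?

'road' shows [k] ~ [g] at the end of the stem ([ʒemilik] vs [ʒemiligɛ]).
But 'mountain' keeps [g] in both environments ([ŋoŋuvog], [ŋoŋuvogɛ]), so there is no rule changing /g/ to [k] in isolation.
So /k/ is underlying, and a rule of intervocalic voicing — voiceless stops become voiced between vowels — gives [g].

/ʒemilik/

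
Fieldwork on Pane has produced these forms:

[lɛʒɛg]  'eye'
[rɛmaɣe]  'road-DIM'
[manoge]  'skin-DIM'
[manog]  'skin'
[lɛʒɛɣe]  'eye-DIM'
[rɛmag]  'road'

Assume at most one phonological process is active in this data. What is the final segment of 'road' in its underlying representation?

/ɣ/

In [rɛmaɣe] and [rɛmag] the final segment of 'road' alternates: [ɣ] ~ [g].
Compare 'skin', with invariant [g] in [manoge] and [manog]: an analysis with underlying /g/ and a rule producing [ɣ] before the DIM suffix would wrongly predict alternation here too.
The underlying segment must be /ɣ/; voiced fricatives become stops word-finally, yielding [g] there.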